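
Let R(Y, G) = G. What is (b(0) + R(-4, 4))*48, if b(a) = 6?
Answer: 480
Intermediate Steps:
(b(0) + R(-4, 4))*48 = (6 + 4)*48 = 10*48 = 480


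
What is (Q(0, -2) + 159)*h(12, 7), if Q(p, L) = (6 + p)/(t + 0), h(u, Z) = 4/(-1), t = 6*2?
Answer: -638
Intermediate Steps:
t = 12
h(u, Z) = -4 (h(u, Z) = 4*(-1) = -4)
Q(p, L) = ½ + p/12 (Q(p, L) = (6 + p)/(12 + 0) = (6 + p)/12 = (6 + p)*(1/12) = ½ + p/12)
(Q(0, -2) + 159)*h(12, 7) = ((½ + (1/12)*0) + 159)*(-4) = ((½ + 0) + 159)*(-4) = (½ + 159)*(-4) = (319/2)*(-4) = -638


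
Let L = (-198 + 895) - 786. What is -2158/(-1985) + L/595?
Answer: 221469/236215 ≈ 0.93757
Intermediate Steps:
L = -89 (L = 697 - 786 = -89)
-2158/(-1985) + L/595 = -2158/(-1985) - 89/595 = -2158*(-1/1985) - 89*1/595 = 2158/1985 - 89/595 = 221469/236215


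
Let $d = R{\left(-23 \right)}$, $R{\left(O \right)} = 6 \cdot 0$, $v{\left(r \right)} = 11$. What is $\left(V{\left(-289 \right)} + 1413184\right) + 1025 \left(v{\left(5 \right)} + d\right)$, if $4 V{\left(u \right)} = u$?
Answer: $\frac{5697547}{4} \approx 1.4244 \cdot 10^{6}$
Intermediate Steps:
$V{\left(u \right)} = \frac{u}{4}$
$R{\left(O \right)} = 0$
$d = 0$
$\left(V{\left(-289 \right)} + 1413184\right) + 1025 \left(v{\left(5 \right)} + d\right) = \left(\frac{1}{4} \left(-289\right) + 1413184\right) + 1025 \left(11 + 0\right) = \left(- \frac{289}{4} + 1413184\right) + 1025 \cdot 11 = \frac{5652447}{4} + 11275 = \frac{5697547}{4}$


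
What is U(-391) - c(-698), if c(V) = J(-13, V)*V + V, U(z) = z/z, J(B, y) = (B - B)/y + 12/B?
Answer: 711/13 ≈ 54.692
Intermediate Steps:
J(B, y) = 12/B (J(B, y) = 0/y + 12/B = 0 + 12/B = 12/B)
U(z) = 1
c(V) = V/13 (c(V) = (12/(-13))*V + V = (12*(-1/13))*V + V = -12*V/13 + V = V/13)
U(-391) - c(-698) = 1 - (-698)/13 = 1 - 1*(-698/13) = 1 + 698/13 = 711/13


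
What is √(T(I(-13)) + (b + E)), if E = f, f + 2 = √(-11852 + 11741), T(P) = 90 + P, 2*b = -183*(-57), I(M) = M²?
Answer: √(21890 + 4*I*√111)/2 ≈ 73.976 + 0.07121*I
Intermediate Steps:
b = 10431/2 (b = (-183*(-57))/2 = (½)*10431 = 10431/2 ≈ 5215.5)
f = -2 + I*√111 (f = -2 + √(-11852 + 11741) = -2 + √(-111) = -2 + I*√111 ≈ -2.0 + 10.536*I)
E = -2 + I*√111 ≈ -2.0 + 10.536*I
√(T(I(-13)) + (b + E)) = √((90 + (-13)²) + (10431/2 + (-2 + I*√111))) = √((90 + 169) + (10427/2 + I*√111)) = √(259 + (10427/2 + I*√111)) = √(10945/2 + I*√111)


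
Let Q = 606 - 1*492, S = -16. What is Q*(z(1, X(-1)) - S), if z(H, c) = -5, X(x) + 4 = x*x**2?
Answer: 1254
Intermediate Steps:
X(x) = -4 + x**3 (X(x) = -4 + x*x**2 = -4 + x**3)
Q = 114 (Q = 606 - 492 = 114)
Q*(z(1, X(-1)) - S) = 114*(-5 - 1*(-16)) = 114*(-5 + 16) = 114*11 = 1254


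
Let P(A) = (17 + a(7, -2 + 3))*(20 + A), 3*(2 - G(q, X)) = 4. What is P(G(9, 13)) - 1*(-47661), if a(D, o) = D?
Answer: 48157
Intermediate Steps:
G(q, X) = ⅔ (G(q, X) = 2 - ⅓*4 = 2 - 4/3 = ⅔)
P(A) = 480 + 24*A (P(A) = (17 + 7)*(20 + A) = 24*(20 + A) = 480 + 24*A)
P(G(9, 13)) - 1*(-47661) = (480 + 24*(⅔)) - 1*(-47661) = (480 + 16) + 47661 = 496 + 47661 = 48157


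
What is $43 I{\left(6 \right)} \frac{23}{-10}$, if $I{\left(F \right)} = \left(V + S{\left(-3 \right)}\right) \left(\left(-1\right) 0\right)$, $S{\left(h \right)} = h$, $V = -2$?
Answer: $0$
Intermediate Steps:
$I{\left(F \right)} = 0$ ($I{\left(F \right)} = \left(-2 - 3\right) \left(\left(-1\right) 0\right) = \left(-5\right) 0 = 0$)
$43 I{\left(6 \right)} \frac{23}{-10} = 43 \cdot 0 \frac{23}{-10} = 0 \cdot 23 \left(- \frac{1}{10}\right) = 0 \left(- \frac{23}{10}\right) = 0$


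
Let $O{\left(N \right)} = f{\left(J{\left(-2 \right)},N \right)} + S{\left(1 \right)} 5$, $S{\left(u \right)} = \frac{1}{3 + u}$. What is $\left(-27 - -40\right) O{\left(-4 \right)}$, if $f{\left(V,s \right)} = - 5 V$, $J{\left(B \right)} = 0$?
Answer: $\frac{65}{4} \approx 16.25$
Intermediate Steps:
$O{\left(N \right)} = \frac{5}{4}$ ($O{\left(N \right)} = \left(-5\right) 0 + \frac{1}{3 + 1} \cdot 5 = 0 + \frac{1}{4} \cdot 5 = 0 + \frac{5}{4} = \frac{5}{4}$)
$\left(-27 - -40\right) O{\left(-4 \right)} = \left(-27 - -40\right) \frac{5}{4} = \left(-27 + 40\right) \frac{5}{4} = 13 \cdot \frac{5}{4} = \frac{65}{4}$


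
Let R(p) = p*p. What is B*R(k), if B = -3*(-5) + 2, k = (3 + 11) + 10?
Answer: 9792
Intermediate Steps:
k = 24 (k = 14 + 10 = 24)
R(p) = p²
B = 17 (B = 15 + 2 = 17)
B*R(k) = 17*24² = 17*576 = 9792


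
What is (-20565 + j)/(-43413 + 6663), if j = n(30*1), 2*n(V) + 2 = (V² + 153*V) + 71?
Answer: 11857/24500 ≈ 0.48396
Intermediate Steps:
n(V) = 69/2 + V²/2 + 153*V/2 (n(V) = -1 + ((V² + 153*V) + 71)/2 = -1 + (71 + V² + 153*V)/2 = -1 + (71/2 + V²/2 + 153*V/2) = 69/2 + V²/2 + 153*V/2)
j = 5559/2 (j = 69/2 + (30*1)²/2 + 153*(30*1)/2 = 69/2 + (½)*30² + (153/2)*30 = 69/2 + (½)*900 + 2295 = 69/2 + 450 + 2295 = 5559/2 ≈ 2779.5)
(-20565 + j)/(-43413 + 6663) = (-20565 + 5559/2)/(-43413 + 6663) = -35571/2/(-36750) = -35571/2*(-1/36750) = 11857/24500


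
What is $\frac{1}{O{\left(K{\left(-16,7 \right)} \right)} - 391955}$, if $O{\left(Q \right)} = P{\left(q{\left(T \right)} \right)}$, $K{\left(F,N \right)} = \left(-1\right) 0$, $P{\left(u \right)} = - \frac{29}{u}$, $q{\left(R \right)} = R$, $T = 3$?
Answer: $- \frac{3}{1175894} \approx -2.5512 \cdot 10^{-6}$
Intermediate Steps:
$K{\left(F,N \right)} = 0$
$O{\left(Q \right)} = - \frac{29}{3}$
$\frac{1}{O{\left(K{\left(-16,7 \right)} \right)} - 391955} = \frac{1}{- \frac{29}{3} - 391955} = \frac{1}{- \frac{1175894}{3}} = - \frac{3}{1175894}$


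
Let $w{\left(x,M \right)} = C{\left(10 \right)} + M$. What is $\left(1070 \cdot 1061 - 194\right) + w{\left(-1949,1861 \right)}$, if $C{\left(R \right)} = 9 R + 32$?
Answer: $1137059$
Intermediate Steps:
$C{\left(R \right)} = 32 + 9 R$
$w{\left(x,M \right)} = 122 + M$ ($w{\left(x,M \right)} = \left(32 + 9 \cdot 10\right) + M = \left(32 + 90\right) + M = 122 + M$)
$\left(1070 \cdot 1061 - 194\right) + w{\left(-1949,1861 \right)} = \left(1070 \cdot 1061 - 194\right) + \left(122 + 1861\right) = \left(1135270 - 194\right) + 1983 = 1135076 + 1983 = 1137059$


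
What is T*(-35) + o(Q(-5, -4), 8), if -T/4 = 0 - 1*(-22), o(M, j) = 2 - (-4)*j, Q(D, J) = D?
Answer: 3114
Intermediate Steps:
o(M, j) = 2 + 4*j
T = -88 (T = -4*(0 - 1*(-22)) = -4*(0 + 22) = -4*22 = -88)
T*(-35) + o(Q(-5, -4), 8) = -88*(-35) + (2 + 4*8) = 3080 + (2 + 32) = 3080 + 34 = 3114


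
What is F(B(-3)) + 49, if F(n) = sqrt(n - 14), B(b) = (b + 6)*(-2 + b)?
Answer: 49 + I*sqrt(29) ≈ 49.0 + 5.3852*I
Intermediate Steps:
B(b) = (-2 + b)*(6 + b) (B(b) = (6 + b)*(-2 + b) = (-2 + b)*(6 + b))
F(n) = sqrt(-14 + n)
F(B(-3)) + 49 = sqrt(-14 + (-12 + (-3)**2 + 4*(-3))) + 49 = sqrt(-14 + (-12 + 9 - 12)) + 49 = sqrt(-14 - 15) + 49 = sqrt(-29) + 49 = I*sqrt(29) + 49 = 49 + I*sqrt(29)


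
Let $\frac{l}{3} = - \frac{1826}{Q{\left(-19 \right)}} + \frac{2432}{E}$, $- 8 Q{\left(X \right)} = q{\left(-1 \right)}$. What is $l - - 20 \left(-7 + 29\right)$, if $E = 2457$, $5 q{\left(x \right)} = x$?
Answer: $- \frac{179096488}{819} \approx -2.1868 \cdot 10^{5}$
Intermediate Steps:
$q{\left(x \right)} = \frac{x}{5}$
$Q{\left(X \right)} = \frac{1}{40}$ ($Q{\left(X \right)} = - \frac{\frac{1}{5} \left(-1\right)}{8} = \left(- \frac{1}{8}\right) \left(- \frac{1}{5}\right) = \frac{1}{40}$)
$l = - \frac{179456848}{819}$ ($l = 3 \left(- 1826 \frac{1}{\frac{1}{40}} + \frac{2432}{2457}\right) = 3 \left(\left(-1826\right) 40 + 2432 \cdot \frac{1}{2457}\right) = 3 \left(-73040 + \frac{2432}{2457}\right) = 3 \left(- \frac{179456848}{2457}\right) = - \frac{179456848}{819} \approx -2.1912 \cdot 10^{5}$)
$l - - 20 \left(-7 + 29\right) = - \frac{179456848}{819} - - 20 \left(-7 + 29\right) = - \frac{179456848}{819} - \left(-20\right) 22 = - \frac{179456848}{819} - -440 = - \frac{179456848}{819} + 440 = - \frac{179096488}{819}$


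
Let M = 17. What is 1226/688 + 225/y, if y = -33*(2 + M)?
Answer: 102317/71896 ≈ 1.4231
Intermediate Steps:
y = -627 (y = -33*(2 + 17) = -33*19 = -627)
1226/688 + 225/y = 1226/688 + 225/(-627) = 1226*(1/688) + 225*(-1/627) = 613/344 - 75/209 = 102317/71896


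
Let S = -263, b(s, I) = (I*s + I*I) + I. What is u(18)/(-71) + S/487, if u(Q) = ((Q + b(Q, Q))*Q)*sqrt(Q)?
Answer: -263/487 - 36936*sqrt(2)/71 ≈ -736.25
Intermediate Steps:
b(s, I) = I + I**2 + I*s (b(s, I) = (I*s + I**2) + I = (I**2 + I*s) + I = I + I**2 + I*s)
u(Q) = Q**(3/2)*(Q + Q*(1 + 2*Q)) (u(Q) = ((Q + Q*(1 + Q + Q))*Q)*sqrt(Q) = ((Q + Q*(1 + 2*Q))*Q)*sqrt(Q) = (Q*(Q + Q*(1 + 2*Q)))*sqrt(Q) = Q**(3/2)*(Q + Q*(1 + 2*Q)))
u(18)/(-71) + S/487 = (2*18**(5/2)*(1 + 18))/(-71) - 263/487 = (2*(972*sqrt(2))*19)*(-1/71) - 263*1/487 = (36936*sqrt(2))*(-1/71) - 263/487 = -36936*sqrt(2)/71 - 263/487 = -263/487 - 36936*sqrt(2)/71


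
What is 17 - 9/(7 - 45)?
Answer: 655/38 ≈ 17.237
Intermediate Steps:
17 - 9/(7 - 45) = 17 - 9/(-38) = 17 - 9*(-1/38) = 17 + 9/38 = 655/38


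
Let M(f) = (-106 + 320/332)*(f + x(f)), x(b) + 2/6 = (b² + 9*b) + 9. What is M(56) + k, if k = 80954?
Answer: -25578102/83 ≈ -3.0817e+5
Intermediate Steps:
x(b) = 26/3 + b² + 9*b (x(b) = -⅓ + ((b² + 9*b) + 9) = -⅓ + (9 + b² + 9*b) = 26/3 + b² + 9*b)
M(f) = -75556/83 - 87180*f/83 - 8718*f²/83 (M(f) = (-106 + 320/332)*(f + (26/3 + f² + 9*f)) = (-106 + 320*(1/332))*(26/3 + f² + 10*f) = (-106 + 80/83)*(26/3 + f² + 10*f) = -8718*(26/3 + f² + 10*f)/83 = -75556/83 - 87180*f/83 - 8718*f²/83)
M(56) + k = (-75556/83 - 87180/83*56 - 8718/83*56²) + 80954 = (-75556/83 - 4882080/83 - 8718/83*3136) + 80954 = (-75556/83 - 4882080/83 - 27339648/83) + 80954 = -32297284/83 + 80954 = -25578102/83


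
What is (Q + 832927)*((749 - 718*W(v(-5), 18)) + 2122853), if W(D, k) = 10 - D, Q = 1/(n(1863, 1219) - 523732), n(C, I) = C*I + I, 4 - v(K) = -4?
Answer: 1545318342003020527/874242 ≈ 1.7676e+12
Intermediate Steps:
v(K) = 8 (v(K) = 4 - 1*(-4) = 4 + 4 = 8)
n(C, I) = I + C*I
Q = 1/1748484 (Q = 1/(1219*(1 + 1863) - 523732) = 1/(1219*1864 - 523732) = 1/(2272216 - 523732) = 1/1748484 ≈ 5.7192e-7)
(Q + 832927)*((749 - 718*W(v(-5), 18)) + 2122853) = (1/1748484 + 832927)*((749 - 718*(10 - 1*8)) + 2122853) = 1456359532669*((749 - 718*(10 - 8)) + 2122853)/1748484 = 1456359532669*((749 - 718*2) + 2122853)/1748484 = 1456359532669*((749 - 1436) + 2122853)/1748484 = 1456359532669*(-687 + 2122853)/1748484 = (1456359532669/1748484)*2122166 = 1545318342003020527/874242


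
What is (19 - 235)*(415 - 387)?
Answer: -6048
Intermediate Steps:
(19 - 235)*(415 - 387) = -216*28 = -6048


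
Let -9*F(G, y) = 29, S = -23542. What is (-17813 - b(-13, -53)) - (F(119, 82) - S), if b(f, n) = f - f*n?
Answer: -365848/9 ≈ -40650.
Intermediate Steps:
F(G, y) = -29/9 (F(G, y) = -⅑*29 = -29/9)
b(f, n) = f - f*n
(-17813 - b(-13, -53)) - (F(119, 82) - S) = (-17813 - (-13)*(1 - 1*(-53))) - (-29/9 - 1*(-23542)) = (-17813 - (-13)*(1 + 53)) - (-29/9 + 23542) = (-17813 - (-13)*54) - 1*211849/9 = (-17813 - 1*(-702)) - 211849/9 = (-17813 + 702) - 211849/9 = -17111 - 211849/9 = -365848/9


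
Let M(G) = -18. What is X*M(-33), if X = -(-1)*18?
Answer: -324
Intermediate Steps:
X = 18 (X = -1*(-18) = 18)
X*M(-33) = 18*(-18) = -324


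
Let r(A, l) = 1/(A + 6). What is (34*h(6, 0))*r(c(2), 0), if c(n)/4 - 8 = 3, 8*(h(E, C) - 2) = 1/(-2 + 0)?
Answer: 527/400 ≈ 1.3175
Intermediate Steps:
h(E, C) = 31/16 (h(E, C) = 2 + 1/(8*(-2 + 0)) = 2 + (1/8)/(-2) = 2 + (1/8)*(-1/2) = 2 - 1/16 = 31/16)
c(n) = 44 (c(n) = 32 + 4*3 = 32 + 12 = 44)
r(A, l) = 1/(6 + A)
(34*h(6, 0))*r(c(2), 0) = (34*(31/16))/(6 + 44) = (527/8)/50 = (527/8)*(1/50) = 527/400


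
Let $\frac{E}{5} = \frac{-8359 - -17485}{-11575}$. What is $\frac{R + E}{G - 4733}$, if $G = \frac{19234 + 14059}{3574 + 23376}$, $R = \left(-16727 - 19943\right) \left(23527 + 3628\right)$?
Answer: $\frac{12425116783411640}{59042249391} \approx 2.1044 \cdot 10^{5}$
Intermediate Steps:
$R = -995773850$ ($R = \left(-36670\right) 27155 = -995773850$)
$E = - \frac{9126}{2315}$ ($E = 5 \frac{-8359 - -17485}{-11575} = 5 \left(-8359 + 17485\right) \left(- \frac{1}{11575}\right) = 5 \cdot 9126 \left(- \frac{1}{11575}\right) = 5 \left(- \frac{9126}{11575}\right) = - \frac{9126}{2315} \approx -3.9421$)
$G = \frac{33293}{26950} \approx 1.2354$
$\frac{R + E}{G - 4733} = \frac{-995773850 - \frac{9126}{2315}}{\frac{33293}{26950} - 4733} = - \frac{2305216471876}{2315 \left(- \frac{127521057}{26950}\right)} = \left(- \frac{2305216471876}{2315}\right) \left(- \frac{26950}{127521057}\right) = \frac{12425116783411640}{59042249391}$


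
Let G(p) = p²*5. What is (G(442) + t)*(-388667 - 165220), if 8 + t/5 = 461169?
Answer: -1818203313375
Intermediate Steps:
t = 2305805 (t = -40 + 5*461169 = -40 + 2305845 = 2305805)
G(p) = 5*p²
(G(442) + t)*(-388667 - 165220) = (5*442² + 2305805)*(-388667 - 165220) = (5*195364 + 2305805)*(-553887) = (976820 + 2305805)*(-553887) = 3282625*(-553887) = -1818203313375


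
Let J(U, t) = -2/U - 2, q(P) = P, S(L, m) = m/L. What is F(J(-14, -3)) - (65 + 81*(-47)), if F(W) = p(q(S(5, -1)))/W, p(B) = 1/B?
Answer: 48681/13 ≈ 3744.7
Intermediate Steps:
J(U, t) = -2 - 2/U
F(W) = -5/W (F(W) = 1/(((-1/5))*W) = 1/(((-1*1/5))*W) = 1/((-1/5)*W) = -5/W)
F(J(-14, -3)) - (65 + 81*(-47)) = -5/(-2 - 2/(-14)) - (65 + 81*(-47)) = -5/(-2 - 2*(-1/14)) - (65 - 3807) = -5/(-2 + 1/7) - 1*(-3742) = -5/(-13/7) + 3742 = -5*(-7/13) + 3742 = 35/13 + 3742 = 48681/13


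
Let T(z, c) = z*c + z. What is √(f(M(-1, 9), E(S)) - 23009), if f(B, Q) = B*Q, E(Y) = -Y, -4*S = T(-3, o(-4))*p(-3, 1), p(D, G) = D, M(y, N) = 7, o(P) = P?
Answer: 5*I*√3689/2 ≈ 151.84*I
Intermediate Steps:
T(z, c) = z + c*z (T(z, c) = c*z + z = z + c*z)
S = 27/4 (S = -(-3*(1 - 4))*(-3)/4 = -(-3*(-3))*(-3)/4 = -9*(-3)/4 = -¼*(-27) = 27/4 ≈ 6.7500)
√(f(M(-1, 9), E(S)) - 23009) = √(7*(-1*27/4) - 23009) = √(7*(-27/4) - 23009) = √(-189/4 - 23009) = √(-92225/4) = 5*I*√3689/2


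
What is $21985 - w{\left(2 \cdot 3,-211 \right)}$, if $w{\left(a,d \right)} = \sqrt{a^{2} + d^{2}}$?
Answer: $21985 - \sqrt{44557} \approx 21774.0$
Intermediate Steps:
$21985 - w{\left(2 \cdot 3,-211 \right)} = 21985 - \sqrt{\left(2 \cdot 3\right)^{2} + \left(-211\right)^{2}} = 21985 - \sqrt{6^{2} + 44521} = 21985 - \sqrt{36 + 44521} = 21985 - \sqrt{44557}$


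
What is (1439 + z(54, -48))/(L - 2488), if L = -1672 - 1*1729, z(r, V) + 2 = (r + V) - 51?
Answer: -464/1963 ≈ -0.23637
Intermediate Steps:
z(r, V) = -53 + V + r (z(r, V) = -2 + ((r + V) - 51) = -2 + ((V + r) - 51) = -2 + (-51 + V + r) = -53 + V + r)
L = -3401 (L = -1672 - 1729 = -3401)
(1439 + z(54, -48))/(L - 2488) = (1439 + (-53 - 48 + 54))/(-3401 - 2488) = (1439 - 47)/(-5889) = 1392*(-1/5889) = -464/1963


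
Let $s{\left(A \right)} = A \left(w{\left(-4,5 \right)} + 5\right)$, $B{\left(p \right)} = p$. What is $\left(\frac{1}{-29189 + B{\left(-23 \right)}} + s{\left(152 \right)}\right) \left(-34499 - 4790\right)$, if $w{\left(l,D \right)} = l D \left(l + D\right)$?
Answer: $\frac{2616779450329}{29212} \approx 8.9579 \cdot 10^{7}$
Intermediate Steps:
$w{\left(l,D \right)} = D l \left(D + l\right)$
$s{\left(A \right)} = - 15 A$ ($s{\left(A \right)} = A \left(5 \left(-4\right) \left(5 - 4\right) + 5\right) = A \left(5 \left(-4\right) 1 + 5\right) = A \left(-20 + 5\right) = A \left(-15\right) = - 15 A$)
$\left(\frac{1}{-29189 + B{\left(-23 \right)}} + s{\left(152 \right)}\right) \left(-34499 - 4790\right) = \left(\frac{1}{-29189 - 23} - 2280\right) \left(-34499 - 4790\right) = \left(\frac{1}{-29212} - 2280\right) \left(-39289\right) = \left(- \frac{1}{29212} - 2280\right) \left(-39289\right) = \left(- \frac{66603361}{29212}\right) \left(-39289\right) = \frac{2616779450329}{29212}$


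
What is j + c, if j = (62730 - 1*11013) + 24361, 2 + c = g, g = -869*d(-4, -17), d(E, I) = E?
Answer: 79552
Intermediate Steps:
g = 3476 (g = -869*(-4) = 3476)
c = 3474 (c = -2 + 3476 = 3474)
j = 76078 (j = (62730 - 11013) + 24361 = 51717 + 24361 = 76078)
j + c = 76078 + 3474 = 79552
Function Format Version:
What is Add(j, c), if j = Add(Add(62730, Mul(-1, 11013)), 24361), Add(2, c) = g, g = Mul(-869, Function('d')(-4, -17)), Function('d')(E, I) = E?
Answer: 79552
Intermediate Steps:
g = 3476 (g = Mul(-869, -4) = 3476)
c = 3474 (c = Add(-2, 3476) = 3474)
j = 76078 (j = Add(Add(62730, -11013), 24361) = Add(51717, 24361) = 76078)
Add(j, c) = Add(76078, 3474) = 79552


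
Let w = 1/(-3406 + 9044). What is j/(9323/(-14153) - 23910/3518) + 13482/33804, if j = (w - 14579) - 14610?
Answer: 3847409926449089225/982572471026304 ≈ 3915.6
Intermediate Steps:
w = 1/5638 ≈ 0.00017737
j = -164567581/5638 (j = (1/5638 - 14579) - 14610 = -82196401/5638 - 14610 = -164567581/5638 ≈ -29189.)
j/(9323/(-14153) - 23910/3518) + 13482/33804 = -164567581/(5638*(9323/(-14153) - 23910/3518)) + 13482/33804 = -164567581/(5638*(9323*(-1/14153) - 23910*1/3518)) + 13482*(1/33804) = -164567581/(5638*(-9323/14153 - 11955/1759)) + 749/1878 = -164567581/(5638*(-185598272/24895127)) + 749/1878 = -164567581/5638*(-24895127/185598272) + 749/1878 = 4096930829077787/1046403057536 + 749/1878 = 3847409926449089225/982572471026304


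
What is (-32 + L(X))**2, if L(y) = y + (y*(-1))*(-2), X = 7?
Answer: 121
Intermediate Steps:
L(y) = 3*y (L(y) = y - y*(-2) = y + 2*y = 3*y)
(-32 + L(X))**2 = (-32 + 3*7)**2 = (-32 + 21)**2 = (-11)**2 = 121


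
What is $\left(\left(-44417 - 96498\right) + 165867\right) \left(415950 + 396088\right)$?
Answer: $20261972176$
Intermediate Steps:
$\left(\left(-44417 - 96498\right) + 165867\right) \left(415950 + 396088\right) = \left(-140915 + 165867\right) 812038 = 24952 \cdot 812038 = 20261972176$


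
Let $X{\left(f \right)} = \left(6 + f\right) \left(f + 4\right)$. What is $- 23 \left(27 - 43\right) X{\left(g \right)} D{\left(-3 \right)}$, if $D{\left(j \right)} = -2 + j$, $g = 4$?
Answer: $-147200$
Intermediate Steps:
$X{\left(f \right)} = \left(4 + f\right) \left(6 + f\right)$ ($X{\left(f \right)} = \left(6 + f\right) \left(4 + f\right) = \left(4 + f\right) \left(6 + f\right)$)
$- 23 \left(27 - 43\right) X{\left(g \right)} D{\left(-3 \right)} = - 23 \left(27 - 43\right) \left(24 + 4^{2} + 10 \cdot 4\right) \left(-2 - 3\right) = \left(-23\right) \left(-16\right) \left(24 + 16 + 40\right) \left(-5\right) = 368 \cdot 80 \left(-5\right) = 368 \left(-400\right) = -147200$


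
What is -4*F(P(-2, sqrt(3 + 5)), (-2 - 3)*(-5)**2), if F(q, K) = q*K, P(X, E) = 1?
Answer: 500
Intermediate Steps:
F(q, K) = K*q
-4*F(P(-2, sqrt(3 + 5)), (-2 - 3)*(-5)**2) = -4*(-2 - 3)*(-5)**2 = -4*(-5*25) = -(-500) = -4*(-125) = 500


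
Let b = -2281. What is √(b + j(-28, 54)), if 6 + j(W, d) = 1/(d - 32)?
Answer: I*√1106886/22 ≈ 47.822*I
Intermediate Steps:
j(W, d) = -6 + 1/(-32 + d) (j(W, d) = -6 + 1/(d - 32) = -6 + 1/(-32 + d))
√(b + j(-28, 54)) = √(-2281 + (193 - 6*54)/(-32 + 54)) = √(-2281 + (193 - 324)/22) = √(-2281 + (1/22)*(-131)) = √(-2281 - 131/22) = √(-50313/22) = I*√1106886/22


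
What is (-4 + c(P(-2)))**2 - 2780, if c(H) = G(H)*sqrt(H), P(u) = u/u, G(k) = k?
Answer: -2771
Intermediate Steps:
P(u) = 1
c(H) = H**(3/2) (c(H) = H*sqrt(H) = H**(3/2))
(-4 + c(P(-2)))**2 - 2780 = (-4 + 1**(3/2))**2 - 2780 = (-4 + 1)**2 - 2780 = (-3)**2 - 2780 = 9 - 2780 = -2771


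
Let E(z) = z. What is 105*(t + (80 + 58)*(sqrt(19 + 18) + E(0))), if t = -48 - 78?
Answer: -13230 + 14490*sqrt(37) ≈ 74909.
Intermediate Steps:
t = -126
105*(t + (80 + 58)*(sqrt(19 + 18) + E(0))) = 105*(-126 + (80 + 58)*(sqrt(19 + 18) + 0)) = 105*(-126 + 138*(sqrt(37) + 0)) = 105*(-126 + 138*sqrt(37)) = -13230 + 14490*sqrt(37)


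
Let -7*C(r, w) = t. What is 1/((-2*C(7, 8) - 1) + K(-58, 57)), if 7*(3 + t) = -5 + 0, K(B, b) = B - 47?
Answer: -49/5246 ≈ -0.0093405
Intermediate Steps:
K(B, b) = -47 + B
t = -26/7 (t = -3 + (-5 + 0)/7 = -3 + (1/7)*(-5) = -3 - 5/7 = -26/7 ≈ -3.7143)
C(r, w) = 26/49 (C(r, w) = -1/7*(-26/7) = 26/49)
1/((-2*C(7, 8) - 1) + K(-58, 57)) = 1/((-2*26/49 - 1) + (-47 - 58)) = 1/((-52/49 - 1) - 105) = 1/(-101/49 - 105) = 1/(-5246/49) = -49/5246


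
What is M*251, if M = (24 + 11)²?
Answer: 307475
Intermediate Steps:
M = 1225 (M = 35² = 1225)
M*251 = 1225*251 = 307475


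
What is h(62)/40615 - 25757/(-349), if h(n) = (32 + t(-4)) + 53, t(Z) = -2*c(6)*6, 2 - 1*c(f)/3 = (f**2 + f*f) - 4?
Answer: 1046979444/14174635 ≈ 73.863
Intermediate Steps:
c(f) = 18 - 6*f**2 (c(f) = 6 - 3*((f**2 + f*f) - 4) = 6 - 3*((f**2 + f**2) - 4) = 6 - 3*(2*f**2 - 4) = 6 - 3*(-4 + 2*f**2) = 6 + (12 - 6*f**2) = 18 - 6*f**2)
t(Z) = 2376 (t(Z) = -2*(18 - 6*6**2)*6 = -2*(18 - 6*36)*6 = -2*(18 - 216)*6 = -2*(-198)*6 = 396*6 = 2376)
h(n) = 2461 (h(n) = (32 + 2376) + 53 = 2408 + 53 = 2461)
h(62)/40615 - 25757/(-349) = 2461/40615 - 25757/(-349) = 2461*(1/40615) - 25757*(-1/349) = 2461/40615 + 25757/349 = 1046979444/14174635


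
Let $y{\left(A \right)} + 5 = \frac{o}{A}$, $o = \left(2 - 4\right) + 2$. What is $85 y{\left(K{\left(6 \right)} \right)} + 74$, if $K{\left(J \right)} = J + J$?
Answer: $-351$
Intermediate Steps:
$K{\left(J \right)} = 2 J$
$o = 0$ ($o = -2 + 2 = 0$)
$y{\left(A \right)} = -5$ ($y{\left(A \right)} = -5 + \frac{0}{A} = -5 + 0 = -5$)
$85 y{\left(K{\left(6 \right)} \right)} + 74 = 85 \left(-5\right) + 74 = -425 + 74 = -351$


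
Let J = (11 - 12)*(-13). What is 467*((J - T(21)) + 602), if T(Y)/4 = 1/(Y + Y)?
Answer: 6030371/21 ≈ 2.8716e+5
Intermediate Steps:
J = 13 (J = -1*(-13) = 13)
T(Y) = 2/Y (T(Y) = 4/(Y + Y) = 4/((2*Y)) = 4*(1/(2*Y)) = 2/Y)
467*((J - T(21)) + 602) = 467*((13 - 2/21) + 602) = 467*(271/21 + 602) = 467*(12913/21) = 6030371/21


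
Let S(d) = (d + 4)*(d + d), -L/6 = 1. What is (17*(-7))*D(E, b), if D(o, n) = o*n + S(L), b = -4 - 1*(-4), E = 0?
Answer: -2856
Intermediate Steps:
L = -6 (L = -6*1 = -6)
S(d) = 2*d*(4 + d) (S(d) = (4 + d)*(2*d) = 2*d*(4 + d))
b = 0 (b = -4 + 4 = 0)
D(o, n) = 24 + n*o (D(o, n) = o*n + 2*(-6)*(4 - 6) = n*o + 2*(-6)*(-2) = n*o + 24 = 24 + n*o)
(17*(-7))*D(E, b) = (17*(-7))*(24 + 0*0) = -119*(24 + 0) = -119*24 = -2856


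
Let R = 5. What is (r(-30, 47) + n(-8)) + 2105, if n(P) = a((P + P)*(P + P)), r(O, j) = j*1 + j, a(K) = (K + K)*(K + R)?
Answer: 135831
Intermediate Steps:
a(K) = 2*K*(5 + K) (a(K) = (K + K)*(K + 5) = (2*K)*(5 + K) = 2*K*(5 + K))
r(O, j) = 2*j (r(O, j) = j + j = 2*j)
n(P) = 8*P**2*(5 + 4*P**2) (n(P) = 2*((P + P)*(P + P))*(5 + (P + P)*(P + P)) = 2*((2*P)*(2*P))*(5 + (2*P)*(2*P)) = 2*(4*P**2)*(5 + 4*P**2) = 8*P**2*(5 + 4*P**2))
(r(-30, 47) + n(-8)) + 2105 = (2*47 + (-8)**2*(40 + 32*(-8)**2)) + 2105 = (94 + 64*(40 + 32*64)) + 2105 = (94 + 64*(40 + 2048)) + 2105 = (94 + 64*2088) + 2105 = (94 + 133632) + 2105 = 133726 + 2105 = 135831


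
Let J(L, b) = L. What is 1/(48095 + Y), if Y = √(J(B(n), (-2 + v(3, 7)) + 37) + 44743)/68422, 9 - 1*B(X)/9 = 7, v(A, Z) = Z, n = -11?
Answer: 225160113189980/10829075643872043339 - 68422*√44761/10829075643872043339 ≈ 2.0792e-5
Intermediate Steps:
B(X) = 18 (B(X) = 81 - 9*7 = 81 - 63 = 18)
Y = √44761/68422 (Y = √(18 + 44743)/68422 = √44761*(1/68422) = √44761/68422 ≈ 0.0030921)
1/(48095 + Y) = 1/(48095 + √44761/68422)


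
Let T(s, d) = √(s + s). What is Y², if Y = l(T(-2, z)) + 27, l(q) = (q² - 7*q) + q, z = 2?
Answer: 385 - 552*I ≈ 385.0 - 552.0*I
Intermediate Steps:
T(s, d) = √2*√s (T(s, d) = √(2*s) = √2*√s)
l(q) = q² - 6*q
Y = 27 + 2*I*(-6 + 2*I) (Y = (√2*√(-2))*(-6 + √2*√(-2)) + 27 = (√2*(I*√2))*(-6 + √2*(I*√2)) + 27 = (2*I)*(-6 + 2*I) + 27 = 2*I*(-6 + 2*I) + 27 = 27 + 2*I*(-6 + 2*I) ≈ 23.0 - 12.0*I)
Y² = (23 - 12*I)²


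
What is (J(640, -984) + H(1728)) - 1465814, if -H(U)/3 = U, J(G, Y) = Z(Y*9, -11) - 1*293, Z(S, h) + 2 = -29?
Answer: -1471322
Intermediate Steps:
Z(S, h) = -31 (Z(S, h) = -2 - 29 = -31)
J(G, Y) = -324 (J(G, Y) = -31 - 1*293 = -31 - 293 = -324)
H(U) = -3*U
(J(640, -984) + H(1728)) - 1465814 = (-324 - 3*1728) - 1465814 = (-324 - 5184) - 1465814 = -5508 - 1465814 = -1471322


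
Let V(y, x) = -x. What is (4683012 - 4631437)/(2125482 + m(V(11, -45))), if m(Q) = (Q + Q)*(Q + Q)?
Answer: 51575/2133582 ≈ 0.024173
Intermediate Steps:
m(Q) = 4*Q**2 (m(Q) = (2*Q)*(2*Q) = 4*Q**2)
(4683012 - 4631437)/(2125482 + m(V(11, -45))) = (4683012 - 4631437)/(2125482 + 4*(-1*(-45))**2) = 51575/(2125482 + 4*45**2) = 51575/(2125482 + 4*2025) = 51575/(2125482 + 8100) = 51575/2133582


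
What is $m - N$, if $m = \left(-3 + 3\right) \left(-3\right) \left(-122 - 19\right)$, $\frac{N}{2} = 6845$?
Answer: $-13690$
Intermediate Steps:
$N = 13690$ ($N = 2 \cdot 6845 = 13690$)
$m = 0$ ($m = 0 \left(-3\right) \left(-122 - 19\right) = 0 \left(-141\right) = 0$)
$m - N = 0 - 13690 = -13690$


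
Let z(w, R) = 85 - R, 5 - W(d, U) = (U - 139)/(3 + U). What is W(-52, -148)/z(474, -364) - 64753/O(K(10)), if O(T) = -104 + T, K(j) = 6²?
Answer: 247986697/260420 ≈ 952.26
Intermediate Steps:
W(d, U) = 5 - (-139 + U)/(3 + U) (W(d, U) = 5 - (U - 139)/(3 + U) = 5 - (-139 + U)/(3 + U))
K(j) = 36
W(-52, -148)/z(474, -364) - 64753/O(K(10)) = (2*(77 + 2*(-148))/(3 - 148))/(85 - 1*(-364)) - 64753/(-104 + 36) = (2*(77 - 296)/(-145))/(85 + 364) - 64753/(-68) = (2*(-1/145)*(-219))/449 - 64753*(-1/68) = (438/145)*(1/449) + 3809/4 = 438/65105 + 3809/4 = 247986697/260420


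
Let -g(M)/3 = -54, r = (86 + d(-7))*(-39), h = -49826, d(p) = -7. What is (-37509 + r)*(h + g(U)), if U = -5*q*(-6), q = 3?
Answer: 2015861760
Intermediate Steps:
r = -3081 (r = (86 - 7)*(-39) = 79*(-39) = -3081)
U = 90 (U = -5*3*(-6) = -15*(-6) = 90)
g(M) = 162 (g(M) = -3*(-54) = 162)
(-37509 + r)*(h + g(U)) = (-37509 - 3081)*(-49826 + 162) = -40590*(-49664) = 2015861760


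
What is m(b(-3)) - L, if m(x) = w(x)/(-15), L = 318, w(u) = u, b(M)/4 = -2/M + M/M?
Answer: -2866/9 ≈ -318.44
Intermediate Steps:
b(M) = 4 - 8/M (b(M) = 4*(-2/M + M/M) = 4*(-2/M + 1) = 4*(1 - 2/M) = 4 - 8/M)
m(x) = -x/15 (m(x) = x/(-15) = x*(-1/15) = -x/15)
m(b(-3)) - L = -(4 - 8/(-3))/15 - 1*318 = -(4 - 8*(-1/3))/15 - 318 = -(4 + 8/3)/15 - 318 = -1/15*20/3 - 318 = -4/9 - 318 = -2866/9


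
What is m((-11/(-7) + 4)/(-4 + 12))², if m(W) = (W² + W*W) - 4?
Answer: 22572001/2458624 ≈ 9.1807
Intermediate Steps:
m(W) = -4 + 2*W² (m(W) = (W² + W²) - 4 = 2*W² - 4 = -4 + 2*W²)
m((-11/(-7) + 4)/(-4 + 12))² = (-4 + 2*((-11/(-7) + 4)/(-4 + 12))²)² = (-4 + 2*((-11*(-⅐) + 4)/8)²)² = (-4 + 2*((11/7 + 4)*(⅛))²)² = (-4 + 2*((39/7)*(⅛))²)² = (-4 + 2*(39/56)²)² = (-4 + 2*(1521/3136))² = (-4 + 1521/1568)² = (-4751/1568)² = 22572001/2458624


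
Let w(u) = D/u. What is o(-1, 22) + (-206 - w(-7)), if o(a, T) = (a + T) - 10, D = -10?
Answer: -1375/7 ≈ -196.43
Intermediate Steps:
o(a, T) = -10 + T + a (o(a, T) = (T + a) - 10 = -10 + T + a)
w(u) = -10/u
o(-1, 22) + (-206 - w(-7)) = (-10 + 22 - 1) + (-206 - (-10)/(-7)) = 11 + (-206 - (-10)*(-1)/7) = 11 + (-206 - 1*10/7) = 11 + (-206 - 10/7) = 11 - 1452/7 = -1375/7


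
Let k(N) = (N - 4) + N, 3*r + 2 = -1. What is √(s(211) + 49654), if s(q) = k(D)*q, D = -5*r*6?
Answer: 3*√6830 ≈ 247.93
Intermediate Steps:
r = -1 (r = -⅔ + (⅓)*(-1) = -⅔ - ⅓ = -1)
D = 30 (D = -5*(-1)*6 = 5*6 = 30)
k(N) = -4 + 2*N (k(N) = (-4 + N) + N = -4 + 2*N)
s(q) = 56*q (s(q) = (-4 + 2*30)*q = (-4 + 60)*q = 56*q)
√(s(211) + 49654) = √(56*211 + 49654) = √(11816 + 49654) = √61470 = 3*√6830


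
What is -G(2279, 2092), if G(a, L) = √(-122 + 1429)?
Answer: -√1307 ≈ -36.152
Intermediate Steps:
G(a, L) = √1307
-G(2279, 2092) = -√1307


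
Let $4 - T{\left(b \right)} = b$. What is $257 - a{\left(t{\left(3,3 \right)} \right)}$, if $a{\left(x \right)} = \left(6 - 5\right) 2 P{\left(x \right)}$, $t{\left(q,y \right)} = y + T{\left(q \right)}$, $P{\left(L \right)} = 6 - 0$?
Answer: $245$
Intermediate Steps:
$T{\left(b \right)} = 4 - b$
$P{\left(L \right)} = 6$ ($P{\left(L \right)} = 6 + 0 = 6$)
$t{\left(q,y \right)} = 4 + y - q$ ($t{\left(q,y \right)} = y - \left(-4 + q\right) = 4 + y - q$)
$a{\left(x \right)} = 12$ ($a{\left(x \right)} = \left(6 - 5\right) 2 \cdot 6 = 1 \cdot 2 \cdot 6 = 2 \cdot 6 = 12$)
$257 - a{\left(t{\left(3,3 \right)} \right)} = 257 - 12 = 245$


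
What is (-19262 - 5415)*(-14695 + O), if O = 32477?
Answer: -438806414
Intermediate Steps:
(-19262 - 5415)*(-14695 + O) = (-19262 - 5415)*(-14695 + 32477) = -24677*17782 = -438806414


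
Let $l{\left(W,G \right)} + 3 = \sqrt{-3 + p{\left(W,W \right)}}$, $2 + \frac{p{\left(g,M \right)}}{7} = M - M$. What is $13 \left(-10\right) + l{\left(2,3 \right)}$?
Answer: $-133 + i \sqrt{17} \approx -133.0 + 4.1231 i$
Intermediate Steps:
$p{\left(g,M \right)} = -14$ ($p{\left(g,M \right)} = -14 + 7 \left(M - M\right) = -14 + 7 \cdot 0 = -14 + 0 = -14$)
$l{\left(W,G \right)} = -3 + i \sqrt{17}$ ($l{\left(W,G \right)} = -3 + \sqrt{-3 - 14} = -3 + \sqrt{-17} = -3 + i \sqrt{17}$)
$13 \left(-10\right) + l{\left(2,3 \right)} = 13 \left(-10\right) - \left(3 - i \sqrt{17}\right) = -130 - \left(3 - i \sqrt{17}\right) = -133 + i \sqrt{17}$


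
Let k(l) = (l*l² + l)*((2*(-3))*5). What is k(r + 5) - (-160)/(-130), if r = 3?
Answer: -202816/13 ≈ -15601.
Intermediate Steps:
k(l) = -30*l - 30*l³ (k(l) = (l³ + l)*(-6*5) = (l + l³)*(-30) = -30*l - 30*l³)
k(r + 5) - (-160)/(-130) = -30*(3 + 5)*(1 + (3 + 5)²) - (-160)/(-130) = -30*8*(1 + 8²) - (-160)*(-1)/130 = -30*8*(1 + 64) - 4*4/13 = -30*8*65 - 16/13 = -15600 - 16/13 = -202816/13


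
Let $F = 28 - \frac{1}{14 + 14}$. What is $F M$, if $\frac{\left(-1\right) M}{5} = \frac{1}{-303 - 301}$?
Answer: $\frac{3915}{16912} \approx 0.23149$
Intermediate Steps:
$F = \frac{783}{28}$ ($F = 28 - \frac{1}{28} = \frac{783}{28} \approx 27.964$)
$M = \frac{5}{604}$ ($M = - \frac{5}{-303 - 301} = - \frac{5}{-604} = \left(-5\right) \left(- \frac{1}{604}\right) = \frac{5}{604} \approx 0.0082781$)
$F M = \frac{783}{28} \cdot \frac{5}{604} = \frac{3915}{16912}$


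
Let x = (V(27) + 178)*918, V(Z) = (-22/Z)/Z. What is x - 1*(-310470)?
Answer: 12793850/27 ≈ 4.7385e+5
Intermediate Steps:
V(Z) = -22/Z**2
x = 4411160/27 (x = (-22/27**2 + 178)*918 = (-22*1/729 + 178)*918 = (-22/729 + 178)*918 = (129740/729)*918 = 4411160/27 ≈ 1.6338e+5)
x - 1*(-310470) = 4411160/27 - 1*(-310470) = 4411160/27 + 310470 = 12793850/27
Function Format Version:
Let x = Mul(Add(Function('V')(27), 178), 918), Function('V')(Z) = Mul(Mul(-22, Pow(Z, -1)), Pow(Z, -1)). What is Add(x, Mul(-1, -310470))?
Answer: Rational(12793850, 27) ≈ 4.7385e+5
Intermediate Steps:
Function('V')(Z) = Mul(-22, Pow(Z, -2))
x = Rational(4411160, 27) (x = Mul(Add(Mul(-22, Pow(27, -2)), 178), 918) = Mul(Add(Mul(-22, Rational(1, 729)), 178), 918) = Mul(Add(Rational(-22, 729), 178), 918) = Mul(Rational(129740, 729), 918) = Rational(4411160, 27) ≈ 1.6338e+5)
Add(x, Mul(-1, -310470)) = Add(Rational(4411160, 27), Mul(-1, -310470)) = Add(Rational(4411160, 27), 310470) = Rational(12793850, 27)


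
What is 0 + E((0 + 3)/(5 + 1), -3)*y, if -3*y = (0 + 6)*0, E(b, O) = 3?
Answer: 0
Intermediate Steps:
y = 0 (y = -(0 + 6)*0/3 = -2*0 = -1/3*0 = 0)
0 + E((0 + 3)/(5 + 1), -3)*y = 0 + 3*0 = 0 + 0 = 0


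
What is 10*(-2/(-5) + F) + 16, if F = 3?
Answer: 50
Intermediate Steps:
10*(-2/(-5) + F) + 16 = 10*(-2/(-5) + 3) + 16 = 10*(-2*(-1/5) + 3) + 16 = 10*(2/5 + 3) + 16 = 10*(17/5) + 16 = 34 + 16 = 50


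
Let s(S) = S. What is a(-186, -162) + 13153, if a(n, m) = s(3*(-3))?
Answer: 13144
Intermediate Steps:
a(n, m) = -9 (a(n, m) = 3*(-3) = -9)
a(-186, -162) + 13153 = -9 + 13153 = 13144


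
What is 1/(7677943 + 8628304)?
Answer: 1/16306247 ≈ 6.1326e-8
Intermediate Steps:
1/(7677943 + 8628304) = 1/16306247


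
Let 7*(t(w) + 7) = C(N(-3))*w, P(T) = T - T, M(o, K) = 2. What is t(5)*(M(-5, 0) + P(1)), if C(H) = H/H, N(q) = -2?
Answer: -88/7 ≈ -12.571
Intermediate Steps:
P(T) = 0
C(H) = 1
t(w) = -7 + w/7 (t(w) = -7 + (1*w)/7 = -7 + w/7)
t(5)*(M(-5, 0) + P(1)) = (-7 + (⅐)*5)*(2 + 0) = (-7 + 5/7)*2 = -44/7*2 = -88/7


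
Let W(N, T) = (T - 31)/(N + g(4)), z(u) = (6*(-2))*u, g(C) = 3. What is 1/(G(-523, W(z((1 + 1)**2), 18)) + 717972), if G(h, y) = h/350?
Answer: 350/251289677 ≈ 1.3928e-6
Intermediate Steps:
z(u) = -12*u
W(N, T) = (-31 + T)/(3 + N) (W(N, T) = (T - 31)/(N + 3) = (-31 + T)/(3 + N))
G(h, y) = h/350 (G(h, y) = h*(1/350) = h/350)
1/(G(-523, W(z((1 + 1)**2), 18)) + 717972) = 1/((1/350)*(-523) + 717972) = 1/(-523/350 + 717972) = 1/(251289677/350) = 350/251289677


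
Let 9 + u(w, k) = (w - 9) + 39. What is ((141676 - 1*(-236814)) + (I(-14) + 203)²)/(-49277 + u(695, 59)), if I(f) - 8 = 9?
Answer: -426890/48561 ≈ -8.7908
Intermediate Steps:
I(f) = 17 (I(f) = 8 + 9 = 17)
u(w, k) = 21 + w (u(w, k) = -9 + ((w - 9) + 39) = -9 + ((-9 + w) + 39) = -9 + (30 + w) = 21 + w)
((141676 - 1*(-236814)) + (I(-14) + 203)²)/(-49277 + u(695, 59)) = ((141676 - 1*(-236814)) + (17 + 203)²)/(-49277 + (21 + 695)) = ((141676 + 236814) + 220²)/(-49277 + 716) = (378490 + 48400)/(-48561) = 426890*(-1/48561) = -426890/48561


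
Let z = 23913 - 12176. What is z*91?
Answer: 1068067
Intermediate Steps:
z = 11737
z*91 = 11737*91 = 1068067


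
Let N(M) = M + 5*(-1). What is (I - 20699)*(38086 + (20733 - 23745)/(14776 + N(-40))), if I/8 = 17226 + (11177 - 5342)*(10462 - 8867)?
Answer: 41837849873308486/14731 ≈ 2.8401e+12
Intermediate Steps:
N(M) = -5 + M (N(M) = M - 5 = -5 + M)
I = 74592408 (I = 8*(17226 + (11177 - 5342)*(10462 - 8867)) = 8*(17226 + 5835*1595) = 8*(17226 + 9306825) = 8*9324051 = 74592408)
(I - 20699)*(38086 + (20733 - 23745)/(14776 + N(-40))) = (74592408 - 20699)*(38086 + (20733 - 23745)/(14776 + (-5 - 40))) = 74571709*(38086 - 3012/(14776 - 45)) = 74571709*(38086 - 3012/14731) = 74571709*(561041854/14731) = 41837849873308486/14731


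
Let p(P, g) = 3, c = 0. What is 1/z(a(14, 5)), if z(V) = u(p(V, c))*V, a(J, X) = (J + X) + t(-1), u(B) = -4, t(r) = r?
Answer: -1/72 ≈ -0.013889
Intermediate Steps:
a(J, X) = -1 + J + X (a(J, X) = (J + X) - 1 = -1 + J + X)
z(V) = -4*V
1/z(a(14, 5)) = 1/(-4*(-1 + 14 + 5)) = 1/(-4*18) = 1/(-72) = -1/72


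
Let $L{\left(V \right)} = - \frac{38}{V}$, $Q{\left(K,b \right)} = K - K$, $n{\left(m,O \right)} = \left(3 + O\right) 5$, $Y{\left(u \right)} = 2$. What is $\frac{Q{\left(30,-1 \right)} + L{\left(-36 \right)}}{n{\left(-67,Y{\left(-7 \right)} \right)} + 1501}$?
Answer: $\frac{19}{27468} \approx 0.00069171$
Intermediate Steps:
$n{\left(m,O \right)} = 15 + 5 O$
$Q{\left(K,b \right)} = 0$
$\frac{Q{\left(30,-1 \right)} + L{\left(-36 \right)}}{n{\left(-67,Y{\left(-7 \right)} \right)} + 1501} = \frac{0 - \frac{38}{-36}}{\left(15 + 5 \cdot 2\right) + 1501} = \frac{0 - - \frac{19}{18}}{\left(15 + 10\right) + 1501} = \frac{0 + \frac{19}{18}}{25 + 1501} = \frac{19}{18 \cdot 1526} = \frac{19}{18} \cdot \frac{1}{1526} = \frac{19}{27468}$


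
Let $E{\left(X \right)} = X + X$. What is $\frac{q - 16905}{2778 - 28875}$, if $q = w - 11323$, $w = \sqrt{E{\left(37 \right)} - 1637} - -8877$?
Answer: $\frac{19351}{26097} - \frac{i \sqrt{1563}}{26097} \approx 0.7415 - 0.0015149 i$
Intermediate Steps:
$E{\left(X \right)} = 2 X$
$w = 8877 + i \sqrt{1563}$ ($w = \sqrt{2 \cdot 37 - 1637} - -8877 = \sqrt{74 - 1637} + 8877 = \sqrt{-1563} + 8877 = i \sqrt{1563} + 8877 = 8877 + i \sqrt{1563} \approx 8877.0 + 39.535 i$)
$q = -2446 + i \sqrt{1563}$ ($q = \left(8877 + i \sqrt{1563}\right) - 11323 = -2446 + i \sqrt{1563} \approx -2446.0 + 39.535 i$)
$\frac{q - 16905}{2778 - 28875} = \frac{\left(-2446 + i \sqrt{1563}\right) - 16905}{2778 - 28875} = \frac{\left(-2446 + i \sqrt{1563}\right) - 16905}{-26097} = \left(\left(-2446 + i \sqrt{1563}\right) - 16905\right) \left(- \frac{1}{26097}\right) = \left(-19351 + i \sqrt{1563}\right) \left(- \frac{1}{26097}\right) = \frac{19351}{26097} - \frac{i \sqrt{1563}}{26097}$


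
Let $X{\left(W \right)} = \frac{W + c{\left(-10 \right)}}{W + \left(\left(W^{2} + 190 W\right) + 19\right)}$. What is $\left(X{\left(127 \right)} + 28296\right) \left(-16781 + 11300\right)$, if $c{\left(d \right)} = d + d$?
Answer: $- \frac{6266427228747}{40405} \approx -1.5509 \cdot 10^{8}$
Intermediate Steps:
$c{\left(d \right)} = 2 d$
$X{\left(W \right)} = \frac{-20 + W}{19 + W^{2} + 191 W}$ ($X{\left(W \right)} = \frac{W + 2 \left(-10\right)}{W + \left(\left(W^{2} + 190 W\right) + 19\right)} = \frac{W - 20}{W + \left(19 + W^{2} + 190 W\right)} = \frac{-20 + W}{19 + W^{2} + 191 W}$)
$\left(X{\left(127 \right)} + 28296\right) \left(-16781 + 11300\right) = \left(\frac{-20 + 127}{19 + 127^{2} + 191 \cdot 127} + 28296\right) \left(-16781 + 11300\right) = \left(\frac{1}{19 + 16129 + 24257} \cdot 107 + 28296\right) \left(-5481\right) = \left(\frac{1}{40405} \cdot 107 + 28296\right) \left(-5481\right) = \left(\frac{107}{40405} + 28296\right) \left(-5481\right) = \frac{1143299987}{40405} \left(-5481\right) = - \frac{6266427228747}{40405}$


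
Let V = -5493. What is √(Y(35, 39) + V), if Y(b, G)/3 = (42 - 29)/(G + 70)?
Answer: 3*I*√7250898/109 ≈ 74.112*I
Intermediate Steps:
Y(b, G) = 39/(70 + G) (Y(b, G) = 3*((42 - 29)/(G + 70)) = 3*(13/(70 + G)) = 39/(70 + G))
√(Y(35, 39) + V) = √(39/(70 + 39) - 5493) = √(39/109 - 5493) = √(-598698/109) = 3*I*√7250898/109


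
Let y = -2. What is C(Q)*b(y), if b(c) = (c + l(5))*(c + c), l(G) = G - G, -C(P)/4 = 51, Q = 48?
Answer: -1632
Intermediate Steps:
C(P) = -204 (C(P) = -4*51 = -204)
l(G) = 0
b(c) = 2*c² (b(c) = (c + 0)*(c + c) = c*(2*c) = 2*c²)
C(Q)*b(y) = -408*(-2)² = -408*4 = -204*8 = -1632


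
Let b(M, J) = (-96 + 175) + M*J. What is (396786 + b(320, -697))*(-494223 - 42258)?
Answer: -93253809825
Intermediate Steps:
b(M, J) = 79 + J*M
(396786 + b(320, -697))*(-494223 - 42258) = (396786 + (79 - 697*320))*(-494223 - 42258) = (396786 + (79 - 223040))*(-536481) = (396786 - 222961)*(-536481) = 173825*(-536481) = -93253809825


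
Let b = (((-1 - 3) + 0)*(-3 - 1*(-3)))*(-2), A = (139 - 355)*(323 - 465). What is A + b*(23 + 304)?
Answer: 30672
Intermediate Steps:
A = 30672 (A = -216*(-142) = 30672)
b = 0 (b = ((-4 + 0)*(-3 + 3))*(-2) = -4*0*(-2) = 0*(-2) = 0)
A + b*(23 + 304) = 30672 + 0*(23 + 304) = 30672 + 0*327 = 30672 + 0 = 30672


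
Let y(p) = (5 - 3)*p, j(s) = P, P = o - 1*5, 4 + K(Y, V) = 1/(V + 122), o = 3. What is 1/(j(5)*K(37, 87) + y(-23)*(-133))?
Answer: 209/1280332 ≈ 0.00016324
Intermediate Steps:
K(Y, V) = -4 + 1/(122 + V) (K(Y, V) = -4 + 1/(V + 122) = -4 + 1/(122 + V))
P = -2 (P = 3 - 1*5 = 3 - 5 = -2)
j(s) = -2
y(p) = 2*p
1/(j(5)*K(37, 87) + y(-23)*(-133)) = 1/(-2*(-487 - 4*87)/(122 + 87) + (2*(-23))*(-133)) = 1/(-2*(-487 - 348)/209 - 46*(-133)) = 1/(-2*(-835)/209 + 6118) = 1/(-2*(-835/209) + 6118) = 1/(1670/209 + 6118) = 1/(1280332/209) = 209/1280332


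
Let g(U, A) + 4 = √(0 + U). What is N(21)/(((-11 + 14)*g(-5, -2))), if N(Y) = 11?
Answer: -44/63 - 11*I*√5/63 ≈ -0.69841 - 0.39042*I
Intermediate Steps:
g(U, A) = -4 + √U (g(U, A) = -4 + √(0 + U) = -4 + √U)
N(21)/(((-11 + 14)*g(-5, -2))) = 11/(((-11 + 14)*(-4 + √(-5)))) = 11/((3*(-4 + I*√5))) = 11/(-12 + 3*I*√5)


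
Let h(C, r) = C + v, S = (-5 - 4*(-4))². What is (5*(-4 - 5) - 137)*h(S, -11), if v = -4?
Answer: -21294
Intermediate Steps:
S = 121 (S = (-5 + 16)² = 11² = 121)
h(C, r) = -4 + C (h(C, r) = C - 4 = -4 + C)
(5*(-4 - 5) - 137)*h(S, -11) = (5*(-4 - 5) - 137)*(-4 + 121) = (5*(-9) - 137)*117 = (-45 - 137)*117 = -182*117 = -21294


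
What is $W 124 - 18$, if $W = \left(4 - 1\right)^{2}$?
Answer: $1098$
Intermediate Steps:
$W = 9$ ($W = 3^{2} = 9$)
$W 124 - 18 = 9 \cdot 124 - 18 = 1116 - 18 = 1098$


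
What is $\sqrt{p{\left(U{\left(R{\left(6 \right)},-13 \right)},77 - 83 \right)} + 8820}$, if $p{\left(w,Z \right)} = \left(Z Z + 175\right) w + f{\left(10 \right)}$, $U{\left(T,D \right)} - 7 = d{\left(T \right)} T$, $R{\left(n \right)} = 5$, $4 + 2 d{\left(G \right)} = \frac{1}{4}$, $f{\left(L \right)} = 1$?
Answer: $\frac{\sqrt{133118}}{4} \approx 91.213$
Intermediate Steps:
$d{\left(G \right)} = - \frac{15}{8}$ ($d{\left(G \right)} = -2 + \frac{1}{2 \cdot 4} = -2 + \frac{1}{2} \cdot \frac{1}{4} = -2 + \frac{1}{8} = - \frac{15}{8}$)
$U{\left(T,D \right)} = 7 - \frac{15 T}{8}$
$p{\left(w,Z \right)} = 1 + w \left(175 + Z^{2}\right)$ ($p{\left(w,Z \right)} = \left(Z Z + 175\right) w + 1 = \left(Z^{2} + 175\right) w + 1 = \left(175 + Z^{2}\right) w + 1 = w \left(175 + Z^{2}\right) + 1 = 1 + w \left(175 + Z^{2}\right)$)
$\sqrt{p{\left(U{\left(R{\left(6 \right)},-13 \right)},77 - 83 \right)} + 8820} = \sqrt{\left(1 + 175 \left(7 - \frac{75}{8}\right) + \left(7 - \frac{75}{8}\right) \left(77 - 83\right)^{2}\right) + 8820} = \sqrt{\left(1 + 175 \left(7 - \frac{75}{8}\right) + \left(7 - \frac{75}{8}\right) \left(-6\right)^{2}\right) + 8820} = \sqrt{\left(1 + 175 \left(- \frac{19}{8}\right) - \frac{171}{2}\right) + 8820} = \sqrt{\left(1 - \frac{3325}{8} - \frac{171}{2}\right) + 8820} = \sqrt{- \frac{4001}{8} + 8820} = \sqrt{\frac{66559}{8}} = \frac{\sqrt{133118}}{4}$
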